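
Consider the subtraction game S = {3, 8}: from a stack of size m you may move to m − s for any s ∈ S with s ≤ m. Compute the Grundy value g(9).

1

Build the Grundy sequence with g(k) = mex{g(k−s) : s ∈ {3, 8}, s ≤ k}:
k:     0  1  2  3  4  5  6  7  8  9
g(k):  0  0  0  1  1  1  0  0  2  1
So g(9) = 1.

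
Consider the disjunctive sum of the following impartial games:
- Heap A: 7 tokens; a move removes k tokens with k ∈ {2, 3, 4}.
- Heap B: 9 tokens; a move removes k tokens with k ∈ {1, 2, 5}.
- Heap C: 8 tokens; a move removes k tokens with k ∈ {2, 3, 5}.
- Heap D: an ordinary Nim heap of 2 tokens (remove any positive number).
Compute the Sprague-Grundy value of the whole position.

For heap A, compute g(0), g(1), … with moves {2, 3, 4}:
k:     0  1  2  3  4  5  6  7
g(k):  0  0  1  1  2  2  0  0
So g(7) = 0.
For heap B, compute g(0), g(1), … with moves {1, 2, 5}:
k:     0  1  2  3  4  5  6  7  8  9
g(k):  0  1  2  0  1  2  0  1  2  0
So g(9) = 0.
For heap C, compute g(0), g(1), … with moves {2, 3, 5}:
k:     0  1  2  3  4  5  6  7  8
g(k):  0  0  1  1  2  2  3  0  0
So g(8) = 0.
Heap D is a plain Nim heap of size 2, so its Grundy value is 2.
The value of a disjunctive sum is the nim-sum of the parts.
Combined value = 0 ⊕ 0 ⊕ 0 ⊕ 2 = 2.

2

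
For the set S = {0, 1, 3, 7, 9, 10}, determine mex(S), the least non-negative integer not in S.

2

The values 0, 1 are all present; 2 is the first non-negative integer missing from the set.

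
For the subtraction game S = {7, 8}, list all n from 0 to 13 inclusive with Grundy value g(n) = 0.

0, 1, 2, 3, 4, 5, 6

Grundy values for subtraction set {7, 8}:
g(0) = mex{} = 0
g(1) = mex{} = 0
g(2) = mex{} = 0
g(3) = mex{} = 0
g(4) = mex{} = 0
g(5) = mex{} = 0
g(6) = mex{} = 0
g(7) = mex{0} = 1
g(8) = mex{0} = 1
g(9) = mex{0} = 1
g(10) = mex{0} = 1
g(11) = mex{0} = 1
g(12) = mex{0} = 1
g(13) = mex{0} = 1
The P-positions (g = 0) in 0..13 are 0, 1, 2, 3, 4, 5, 6.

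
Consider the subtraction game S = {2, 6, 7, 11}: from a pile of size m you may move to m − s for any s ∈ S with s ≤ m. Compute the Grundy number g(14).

0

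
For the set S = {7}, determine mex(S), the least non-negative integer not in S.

0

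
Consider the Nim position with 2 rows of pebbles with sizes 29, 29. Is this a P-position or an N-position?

P-position

Write each in binary and XOR column by column:
  11101  (29)
  11101  (29)
  -----
  00000  (0)
The nim-sum is 0, so this is a P-position: the player to move is in a losing position under optimal play.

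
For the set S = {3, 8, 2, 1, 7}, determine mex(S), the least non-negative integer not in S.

0

0 is not in the set, so the mex is 0.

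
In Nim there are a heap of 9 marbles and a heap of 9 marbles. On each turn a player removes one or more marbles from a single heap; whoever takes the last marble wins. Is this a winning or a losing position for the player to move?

Losing position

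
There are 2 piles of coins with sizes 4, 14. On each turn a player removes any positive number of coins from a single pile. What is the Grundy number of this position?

10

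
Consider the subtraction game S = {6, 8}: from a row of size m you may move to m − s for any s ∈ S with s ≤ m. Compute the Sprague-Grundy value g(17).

0

Grundy values for subtraction set {6, 8}:
k:     0  1  2  3  4  5  6  7  8  9 10 11 12 13 14 15 16 17
g(k):  0  0  0  0  0  0  1  1  1  1  1  1  2  2  0  0  0  0
So g(17) = 0.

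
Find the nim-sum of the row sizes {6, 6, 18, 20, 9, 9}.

6

Compute the nim-sum pairwise:
6 ^ 6 = 0
0 ^ 18 = 18
18 ^ 20 = 6
6 ^ 9 = 15
15 ^ 9 = 6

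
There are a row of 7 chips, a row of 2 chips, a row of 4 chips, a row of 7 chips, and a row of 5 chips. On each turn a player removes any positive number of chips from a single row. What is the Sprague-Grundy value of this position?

Nim-sum: 7 XOR 2 XOR 4 XOR 7 XOR 5 = 3.

3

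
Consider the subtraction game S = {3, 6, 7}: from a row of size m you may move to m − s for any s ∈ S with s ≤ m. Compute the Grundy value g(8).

2

Grundy values for subtraction set {3, 6, 7}:
k:     0  1  2  3  4  5  6  7  8
g(k):  0  0  0  1  1  1  2  2  2
So g(8) = 2.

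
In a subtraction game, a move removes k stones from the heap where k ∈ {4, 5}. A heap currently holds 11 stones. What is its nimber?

0

Grundy values for subtraction set {4, 5}:
k:     0  1  2  3  4  5  6  7  8  9 10 11
g(k):  0  0  0  0  1  1  1  1  2  0  0  0
So g(11) = 0.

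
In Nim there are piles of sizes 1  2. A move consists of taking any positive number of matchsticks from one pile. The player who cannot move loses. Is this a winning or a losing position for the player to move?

Winning position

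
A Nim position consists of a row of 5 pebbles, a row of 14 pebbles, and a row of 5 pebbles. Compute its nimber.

Compute the nim-sum pairwise:
5 ⊕ 14 = 11
11 ⊕ 5 = 14

14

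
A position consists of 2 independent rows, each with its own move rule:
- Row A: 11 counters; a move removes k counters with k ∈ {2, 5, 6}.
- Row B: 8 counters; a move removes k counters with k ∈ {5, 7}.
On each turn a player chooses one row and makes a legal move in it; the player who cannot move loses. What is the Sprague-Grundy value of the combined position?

1

Grundy values for row A (subtraction set {2, 5, 6}):
g(0) = mex{} = 0
g(1) = mex{} = 0
g(2) = mex{0} = 1
g(3) = mex{0} = 1
g(4) = mex{1} = 0
g(5) = mex{0,1} = 2
g(6) = mex{0} = 1
g(7) = mex{0,1,2} = 3
g(8) = mex{1} = 0
g(9) = mex{0,1,3} = 2
g(10) = mex{0,2} = 1
g(11) = mex{1,2} = 0
So g(11) = 0.
Grundy values for row B (subtraction set {5, 7}):
g(0) = mex{} = 0
g(1) = mex{} = 0
g(2) = mex{} = 0
g(3) = mex{} = 0
g(4) = mex{} = 0
g(5) = mex{0} = 1
g(6) = mex{0} = 1
g(7) = mex{0} = 1
g(8) = mex{0} = 1
So g(8) = 1.
The value of a disjunctive sum is the nim-sum of the parts.
Combined value = 0 ⊕ 1 = 1.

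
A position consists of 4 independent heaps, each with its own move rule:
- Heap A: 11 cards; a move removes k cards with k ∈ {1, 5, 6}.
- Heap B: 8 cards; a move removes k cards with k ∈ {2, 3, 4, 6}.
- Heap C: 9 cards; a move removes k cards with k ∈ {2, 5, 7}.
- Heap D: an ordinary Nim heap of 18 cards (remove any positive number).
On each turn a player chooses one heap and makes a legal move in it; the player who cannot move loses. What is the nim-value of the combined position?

16

Build the Grundy sequence for heap A with g(k) = mex{g(k−s) : s ∈ {1, 5, 6}, s ≤ k}:
g(0) = mex{} = 0
g(1) = mex{0} = 1
g(2) = mex{1} = 0
g(3) = mex{0} = 1
g(4) = mex{1} = 0
g(5) = mex{0} = 1
g(6) = mex{0,1} = 2
g(7) = mex{0,1,2} = 3
g(8) = mex{0,1,3} = 2
g(9) = mex{0,1,2} = 3
g(10) = mex{0,1,3} = 2
g(11) = mex{1,2} = 0
So g(11) = 0.
Grundy values for heap B (subtraction set {2, 3, 4, 6}):
k:     0  1  2  3  4  5  6  7  8
g(k):  0  0  1  1  2  2  3  3  0
So g(8) = 0.
Build the Grundy sequence for heap C with g(k) = mex{g(k−s) : s ∈ {2, 5, 7}, s ≤ k}:
g(0) = mex{} = 0
g(1) = mex{} = 0
g(2) = mex{0} = 1
g(3) = mex{0} = 1
g(4) = mex{1} = 0
g(5) = mex{0,1} = 2
g(6) = mex{0} = 1
g(7) = mex{0,1,2} = 3
g(8) = mex{0,1} = 2
g(9) = mex{0,1,3} = 2
So g(9) = 2.
Heap D is a plain Nim heap of size 18, so its Grundy value is 18.
The value of a disjunctive sum is the nim-sum of the parts.
Combined value = 0 ⊕ 0 ⊕ 2 ⊕ 18 = 16.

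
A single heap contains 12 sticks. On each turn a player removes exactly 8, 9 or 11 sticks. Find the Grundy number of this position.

Compute g(0), g(1), … for moves {8, 9, 11}:
g(0) = mex{} = 0
g(1) = mex{} = 0
g(2) = mex{} = 0
g(3) = mex{} = 0
g(4) = mex{} = 0
g(5) = mex{} = 0
g(6) = mex{} = 0
g(7) = mex{} = 0
g(8) = mex{0} = 1
g(9) = mex{0} = 1
g(10) = mex{0} = 1
g(11) = mex{0} = 1
g(12) = mex{0} = 1
So g(12) = 1.

1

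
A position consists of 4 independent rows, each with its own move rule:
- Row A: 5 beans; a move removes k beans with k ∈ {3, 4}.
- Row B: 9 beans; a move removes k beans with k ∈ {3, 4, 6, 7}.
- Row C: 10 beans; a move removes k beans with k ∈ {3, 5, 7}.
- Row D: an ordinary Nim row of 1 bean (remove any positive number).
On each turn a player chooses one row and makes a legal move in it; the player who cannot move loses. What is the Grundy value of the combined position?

For row A, compute g(0), g(1), … with moves {3, 4}:
g(0) = mex{} = 0
g(1) = mex{} = 0
g(2) = mex{} = 0
g(3) = mex{0} = 1
g(4) = mex{0} = 1
g(5) = mex{0} = 1
So g(5) = 1.
For row B, compute g(0), g(1), … with moves {3, 4, 6, 7}:
k:     0  1  2  3  4  5  6  7  8  9
g(k):  0  0  0  1  1  1  2  2  2  3
So g(9) = 3.
Grundy values for row C (subtraction set {3, 5, 7}):
k:     0  1  2  3  4  5  6  7  8  9 10
g(k):  0  0  0  1  1  1  2  2  2  3  0
So g(10) = 0.
Row D is a plain Nim row of size 1, so its Grundy value is 1.
By the Sprague-Grundy theorem, the Grundy value of a sum of independent games is the XOR of the component values.
Combined value = 1 XOR 3 XOR 0 XOR 1 = 3.

3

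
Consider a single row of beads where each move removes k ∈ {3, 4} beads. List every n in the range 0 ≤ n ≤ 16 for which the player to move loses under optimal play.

Build the Grundy sequence with g(k) = mex{g(k−s) : s ∈ {3, 4}, s ≤ k}:
k:     0  1  2  3  4  5  6  7  8  9 10 11 12 13 14 15 16
g(k):  0  0  0  1  1  1  2  0  0  0  1  1  1  2  0  0  0
The P-positions (g = 0) in 0..16 are 0, 1, 2, 7, 8, 9, 14, 15, 16.

0, 1, 2, 7, 8, 9, 14, 15, 16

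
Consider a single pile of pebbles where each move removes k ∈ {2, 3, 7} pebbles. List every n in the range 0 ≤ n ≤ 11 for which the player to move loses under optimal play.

0, 1, 5, 6, 10, 11

Compute g(0), g(1), … for moves {2, 3, 7}:
g(0) = mex{} = 0
g(1) = mex{} = 0
g(2) = mex{0} = 1
g(3) = mex{0} = 1
g(4) = mex{0,1} = 2
g(5) = mex{1} = 0
g(6) = mex{1,2} = 0
g(7) = mex{0,2} = 1
g(8) = mex{0} = 1
g(9) = mex{0,1} = 2
g(10) = mex{1} = 0
g(11) = mex{1,2} = 0
The P-positions (g = 0) in 0..11 are 0, 1, 5, 6, 10, 11.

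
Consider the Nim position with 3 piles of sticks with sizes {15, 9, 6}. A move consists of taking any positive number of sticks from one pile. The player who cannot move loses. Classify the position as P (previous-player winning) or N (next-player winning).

P-position

In binary:
  1111  (15)
  1001  (9)
  0110  (6)
  ----
  0000  (0)
The nim-sum is 0, so this is a P-position: the player to move is in a losing position under optimal play.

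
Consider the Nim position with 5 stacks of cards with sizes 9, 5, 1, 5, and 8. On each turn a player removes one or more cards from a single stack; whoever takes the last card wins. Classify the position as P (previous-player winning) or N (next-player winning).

P-position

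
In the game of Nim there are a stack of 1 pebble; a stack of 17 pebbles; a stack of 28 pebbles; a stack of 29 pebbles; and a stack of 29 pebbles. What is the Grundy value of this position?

Bitwise XOR of the heap sizes:
  00001  (1)
  10001  (17)
  11100  (28)
  11101  (29)
  11101  (29)
  -----
  01100  (12)

12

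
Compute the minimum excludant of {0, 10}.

1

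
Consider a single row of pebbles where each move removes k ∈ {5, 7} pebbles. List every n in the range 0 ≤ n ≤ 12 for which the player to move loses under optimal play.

0, 1, 2, 3, 4, 12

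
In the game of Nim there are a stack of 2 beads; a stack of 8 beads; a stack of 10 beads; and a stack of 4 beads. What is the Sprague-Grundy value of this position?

In binary:
  0010  (2)
  1000  (8)
  1010  (10)
  0100  (4)
  ----
  0100  (4)

4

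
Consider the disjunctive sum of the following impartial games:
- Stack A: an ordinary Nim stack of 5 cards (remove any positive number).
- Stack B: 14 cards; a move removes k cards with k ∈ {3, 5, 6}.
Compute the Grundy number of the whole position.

4

Stack A is a plain Nim stack of size 5, so its Grundy value is 5.
Grundy values for stack B (subtraction set {3, 5, 6}):
g(0) = mex{} = 0
g(1) = mex{} = 0
g(2) = mex{} = 0
g(3) = mex{0} = 1
g(4) = mex{0} = 1
g(5) = mex{0} = 1
g(6) = mex{0,1} = 2
g(7) = mex{0,1} = 2
g(8) = mex{0,1} = 2
g(9) = mex{1,2} = 0
g(10) = mex{1,2} = 0
g(11) = mex{1,2} = 0
g(12) = mex{0,2} = 1
g(13) = mex{0,2} = 1
g(14) = mex{0,2} = 1
So g(14) = 1.
The value of a disjunctive sum is the nim-sum of the parts.
Combined value = 5 XOR 1 = 4.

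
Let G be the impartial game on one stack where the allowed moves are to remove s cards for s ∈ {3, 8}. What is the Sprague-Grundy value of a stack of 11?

Compute g(0), g(1), … for moves {3, 8}:
k:     0  1  2  3  4  5  6  7  8  9 10 11
g(k):  0  0  0  1  1  1  0  0  2  1  1  0
So g(11) = 0.

0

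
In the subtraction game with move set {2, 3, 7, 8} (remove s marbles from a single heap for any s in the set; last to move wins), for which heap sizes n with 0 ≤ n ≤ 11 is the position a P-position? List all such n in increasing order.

Build the Grundy sequence with g(k) = mex{g(k−s) : s ∈ {2, 3, 7, 8}, s ≤ k}:
k:     0  1  2  3  4  5  6  7  8  9 10 11
g(k):  0  0  1  1  2  0  0  1  1  2  0  0
The P-positions (g = 0) in 0..11 are 0, 1, 5, 6, 10, 11.

0, 1, 5, 6, 10, 11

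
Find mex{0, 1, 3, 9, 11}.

The values 0, 1 are all present; 2 is the first non-negative integer missing from the set.

2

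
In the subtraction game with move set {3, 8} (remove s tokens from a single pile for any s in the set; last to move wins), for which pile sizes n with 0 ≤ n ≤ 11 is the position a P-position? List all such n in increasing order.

0, 1, 2, 6, 7, 11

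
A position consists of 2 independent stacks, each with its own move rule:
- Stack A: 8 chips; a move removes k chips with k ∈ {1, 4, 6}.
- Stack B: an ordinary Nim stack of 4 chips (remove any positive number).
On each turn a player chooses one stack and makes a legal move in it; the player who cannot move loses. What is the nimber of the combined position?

Build the Grundy sequence for stack A with g(k) = mex{g(k−s) : s ∈ {1, 4, 6}, s ≤ k}:
g(0) = mex{} = 0
g(1) = mex{0} = 1
g(2) = mex{1} = 0
g(3) = mex{0} = 1
g(4) = mex{0,1} = 2
g(5) = mex{1,2} = 0
g(6) = mex{0} = 1
g(7) = mex{1} = 0
g(8) = mex{0,2} = 1
So g(8) = 1.
Stack B is a plain Nim stack of size 4, so its Grundy value is 4.
By the Sprague-Grundy theorem, the Grundy value of a sum of independent games is the XOR of the component values.
Combined value = 1 XOR 4 = 5.

5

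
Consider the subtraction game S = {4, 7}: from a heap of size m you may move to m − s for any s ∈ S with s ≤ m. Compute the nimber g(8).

2

Build the Grundy sequence with g(k) = mex{g(k−s) : s ∈ {4, 7}, s ≤ k}:
g(0) = mex{} = 0
g(1) = mex{} = 0
g(2) = mex{} = 0
g(3) = mex{} = 0
g(4) = mex{0} = 1
g(5) = mex{0} = 1
g(6) = mex{0} = 1
g(7) = mex{0} = 1
g(8) = mex{0,1} = 2
So g(8) = 2.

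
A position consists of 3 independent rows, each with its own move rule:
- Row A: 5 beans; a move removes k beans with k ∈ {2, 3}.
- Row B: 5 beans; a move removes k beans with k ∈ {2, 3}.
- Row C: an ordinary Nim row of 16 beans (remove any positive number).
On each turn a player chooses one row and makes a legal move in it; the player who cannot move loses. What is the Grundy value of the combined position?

16

Grundy values for row A (subtraction set {2, 3}):
g(0) = mex{} = 0
g(1) = mex{} = 0
g(2) = mex{0} = 1
g(3) = mex{0} = 1
g(4) = mex{0,1} = 2
g(5) = mex{1} = 0
So g(5) = 0.
Grundy values for row B (subtraction set {2, 3}):
k:     0  1  2  3  4  5
g(k):  0  0  1  1  2  0
So g(5) = 0.
Row C is a plain Nim row of size 16, so its Grundy value is 16.
By the Sprague-Grundy theorem, the Grundy value of a sum of independent games is the XOR of the component values.
Combined value = 0 XOR 0 XOR 16 = 16.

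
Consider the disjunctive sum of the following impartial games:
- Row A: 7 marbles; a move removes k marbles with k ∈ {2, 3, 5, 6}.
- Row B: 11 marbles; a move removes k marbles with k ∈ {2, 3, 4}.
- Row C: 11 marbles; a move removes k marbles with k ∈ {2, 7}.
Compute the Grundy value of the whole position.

0

Build the Grundy sequence for row A with g(k) = mex{g(k−s) : s ∈ {2, 3, 5, 6}, s ≤ k}:
g(0) = mex{} = 0
g(1) = mex{} = 0
g(2) = mex{0} = 1
g(3) = mex{0} = 1
g(4) = mex{0,1} = 2
g(5) = mex{0,1} = 2
g(6) = mex{0,1,2} = 3
g(7) = mex{0,1,2} = 3
So g(7) = 3.
Grundy values for row B (subtraction set {2, 3, 4}):
g(0) = mex{} = 0
g(1) = mex{} = 0
g(2) = mex{0} = 1
g(3) = mex{0} = 1
g(4) = mex{0,1} = 2
g(5) = mex{0,1} = 2
g(6) = mex{1,2} = 0
g(7) = mex{1,2} = 0
g(8) = mex{0,2} = 1
g(9) = mex{0,2} = 1
g(10) = mex{0,1} = 2
g(11) = mex{0,1} = 2
So g(11) = 2.
Build the Grundy sequence for row C with g(k) = mex{g(k−s) : s ∈ {2, 7}, s ≤ k}:
k:     0  1  2  3  4  5  6  7  8  9 10 11
g(k):  0  0  1  1  0  0  1  1  2  0  0  1
So g(11) = 1.
By the Sprague-Grundy theorem, the Grundy value of a sum of independent games is the XOR of the component values.
Combined value = 3 ⊕ 2 ⊕ 1 = 0.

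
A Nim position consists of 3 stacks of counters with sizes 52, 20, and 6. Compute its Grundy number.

38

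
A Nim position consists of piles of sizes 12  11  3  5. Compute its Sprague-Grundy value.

1

Nim-sum: 12 XOR 11 XOR 3 XOR 5 = 1.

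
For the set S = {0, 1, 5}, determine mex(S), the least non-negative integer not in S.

2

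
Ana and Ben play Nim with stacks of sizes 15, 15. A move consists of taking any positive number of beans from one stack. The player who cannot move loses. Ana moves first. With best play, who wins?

Nim-sum: 15 ^ 15 = 0.
The nim-sum is 0, so this is a P-position: the player to move is in a losing position under optimal play; Ana is about to move from it and so loses — Ben wins.

Ben wins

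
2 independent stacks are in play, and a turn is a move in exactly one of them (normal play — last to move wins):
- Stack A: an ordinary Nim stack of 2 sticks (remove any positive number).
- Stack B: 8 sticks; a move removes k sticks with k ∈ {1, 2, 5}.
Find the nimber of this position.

Stack A is a plain Nim stack of size 2, so its Grundy value is 2.
For stack B, compute g(0), g(1), … with moves {1, 2, 5}:
g(0) = mex{} = 0
g(1) = mex{0} = 1
g(2) = mex{0,1} = 2
g(3) = mex{1,2} = 0
g(4) = mex{0,2} = 1
g(5) = mex{0,1} = 2
g(6) = mex{1,2} = 0
g(7) = mex{0,2} = 1
g(8) = mex{0,1} = 2
So g(8) = 2.
By the Sprague-Grundy theorem, the Grundy value of a sum of independent games is the XOR of the component values.
Combined value = 2 XOR 2 = 0.

0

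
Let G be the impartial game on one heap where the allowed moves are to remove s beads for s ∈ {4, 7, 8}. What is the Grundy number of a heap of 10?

2

Grundy values for subtraction set {4, 7, 8}:
g(0) = mex{} = 0
g(1) = mex{} = 0
g(2) = mex{} = 0
g(3) = mex{} = 0
g(4) = mex{0} = 1
g(5) = mex{0} = 1
g(6) = mex{0} = 1
g(7) = mex{0} = 1
g(8) = mex{0,1} = 2
g(9) = mex{0,1} = 2
g(10) = mex{0,1} = 2
So g(10) = 2.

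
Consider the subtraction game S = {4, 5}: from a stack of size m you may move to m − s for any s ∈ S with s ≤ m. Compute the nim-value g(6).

1

Compute g(0), g(1), … for moves {4, 5}:
k:     0  1  2  3  4  5  6
g(k):  0  0  0  0  1  1  1
So g(6) = 1.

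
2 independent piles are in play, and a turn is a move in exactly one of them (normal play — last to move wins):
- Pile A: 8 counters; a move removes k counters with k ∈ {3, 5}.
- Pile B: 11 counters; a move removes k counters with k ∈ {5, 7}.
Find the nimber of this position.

For pile A, compute g(0), g(1), … with moves {3, 5}:
k:     0  1  2  3  4  5  6  7  8
g(k):  0  0  0  1  1  1  2  2  0
So g(8) = 0.
For pile B, compute g(0), g(1), … with moves {5, 7}:
g(0) = mex{} = 0
g(1) = mex{} = 0
g(2) = mex{} = 0
g(3) = mex{} = 0
g(4) = mex{} = 0
g(5) = mex{0} = 1
g(6) = mex{0} = 1
g(7) = mex{0} = 1
g(8) = mex{0} = 1
g(9) = mex{0} = 1
g(10) = mex{0,1} = 2
g(11) = mex{0,1} = 2
So g(11) = 2.
The value of a disjunctive sum is the nim-sum of the parts.
Combined value = 0 XOR 2 = 2.

2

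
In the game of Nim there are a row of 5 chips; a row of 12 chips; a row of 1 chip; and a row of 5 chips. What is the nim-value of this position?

Nim-sum: 5 ^ 12 ^ 1 ^ 5 = 13.

13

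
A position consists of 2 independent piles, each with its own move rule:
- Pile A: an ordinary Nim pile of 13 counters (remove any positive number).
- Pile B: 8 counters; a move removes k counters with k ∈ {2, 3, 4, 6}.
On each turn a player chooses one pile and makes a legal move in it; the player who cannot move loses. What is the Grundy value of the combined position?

Pile A is a plain Nim pile of size 13, so its Grundy value is 13.
Grundy values for pile B (subtraction set {2, 3, 4, 6}):
g(0) = mex{} = 0
g(1) = mex{} = 0
g(2) = mex{0} = 1
g(3) = mex{0} = 1
g(4) = mex{0,1} = 2
g(5) = mex{0,1} = 2
g(6) = mex{0,1,2} = 3
g(7) = mex{0,1,2} = 3
g(8) = mex{1,2,3} = 0
So g(8) = 0.
By the Sprague-Grundy theorem, the Grundy value of a sum of independent games is the XOR of the component values.
Combined value = 13 XOR 0 = 13.

13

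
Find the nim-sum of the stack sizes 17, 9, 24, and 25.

25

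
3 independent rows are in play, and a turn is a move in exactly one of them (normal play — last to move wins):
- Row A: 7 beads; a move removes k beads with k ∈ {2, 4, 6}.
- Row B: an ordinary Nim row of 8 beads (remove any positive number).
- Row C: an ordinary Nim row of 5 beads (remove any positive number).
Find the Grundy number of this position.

For row A, compute g(0), g(1), … with moves {2, 4, 6}:
k:     0  1  2  3  4  5  6  7
g(k):  0  0  1  1  2  2  3  3
So g(7) = 3.
Row B is a plain Nim row of size 8, so its Grundy value is 8.
Row C is a plain Nim row of size 5, so its Grundy value is 5.
By the Sprague-Grundy theorem, the Grundy value of a sum of independent games is the XOR of the component values.
Combined value = 3 XOR 8 XOR 5 = 14.

14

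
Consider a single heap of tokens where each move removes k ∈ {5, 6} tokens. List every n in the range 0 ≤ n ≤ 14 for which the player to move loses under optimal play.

Compute g(0), g(1), … for moves {5, 6}:
k:     0  1  2  3  4  5  6  7  8  9 10 11 12 13 14
g(k):  0  0  0  0  0  1  1  1  1  1  2  0  0  0  0
The P-positions (g = 0) in 0..14 are 0, 1, 2, 3, 4, 11, 12, 13, 14.

0, 1, 2, 3, 4, 11, 12, 13, 14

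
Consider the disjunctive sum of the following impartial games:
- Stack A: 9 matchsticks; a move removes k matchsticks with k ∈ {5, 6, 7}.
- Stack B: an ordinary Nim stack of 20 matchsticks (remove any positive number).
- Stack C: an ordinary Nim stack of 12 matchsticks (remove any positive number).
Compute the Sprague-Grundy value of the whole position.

25

Build the Grundy sequence for stack A with g(k) = mex{g(k−s) : s ∈ {5, 6, 7}, s ≤ k}:
k:     0  1  2  3  4  5  6  7  8  9
g(k):  0  0  0  0  0  1  1  1  1  1
So g(9) = 1.
Stack B is a plain Nim stack of size 20, so its Grundy value is 20.
Stack C is a plain Nim stack of size 12, so its Grundy value is 12.
By the Sprague-Grundy theorem, the Grundy value of a sum of independent games is the XOR of the component values.
Combined value = 1 ⊕ 20 ⊕ 12 = 25.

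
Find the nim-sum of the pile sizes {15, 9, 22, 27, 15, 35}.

Nim-sum: 15 ⊕ 9 ⊕ 22 ⊕ 27 ⊕ 15 ⊕ 35 = 39.

39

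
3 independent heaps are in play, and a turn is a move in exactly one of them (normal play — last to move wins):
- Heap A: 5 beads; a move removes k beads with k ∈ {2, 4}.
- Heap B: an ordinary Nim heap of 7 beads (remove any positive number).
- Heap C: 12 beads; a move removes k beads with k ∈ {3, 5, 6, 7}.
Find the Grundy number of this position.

Grundy values for heap A (subtraction set {2, 4}):
g(0) = mex{} = 0
g(1) = mex{} = 0
g(2) = mex{0} = 1
g(3) = mex{0} = 1
g(4) = mex{0,1} = 2
g(5) = mex{0,1} = 2
So g(5) = 2.
Heap B is a plain Nim heap of size 7, so its Grundy value is 7.
Build the Grundy sequence for heap C with g(k) = mex{g(k−s) : s ∈ {3, 5, 6, 7}, s ≤ k}:
g(0) = mex{} = 0
g(1) = mex{} = 0
g(2) = mex{} = 0
g(3) = mex{0} = 1
g(4) = mex{0} = 1
g(5) = mex{0} = 1
g(6) = mex{0,1} = 2
g(7) = mex{0,1} = 2
g(8) = mex{0,1} = 2
g(9) = mex{0,1,2} = 3
g(10) = mex{1,2} = 0
g(11) = mex{1,2} = 0
g(12) = mex{1,2,3} = 0
So g(12) = 0.
The value of a disjunctive sum is the nim-sum of the parts.
Combined value = 2 ⊕ 7 ⊕ 0 = 5.

5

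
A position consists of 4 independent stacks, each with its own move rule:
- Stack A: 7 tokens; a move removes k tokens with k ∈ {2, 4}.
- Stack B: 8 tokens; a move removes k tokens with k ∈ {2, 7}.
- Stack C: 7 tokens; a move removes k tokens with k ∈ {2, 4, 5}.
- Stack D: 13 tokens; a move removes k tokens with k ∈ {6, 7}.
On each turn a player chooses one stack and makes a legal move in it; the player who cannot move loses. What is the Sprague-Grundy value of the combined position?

2

Build the Grundy sequence for stack A with g(k) = mex{g(k−s) : s ∈ {2, 4}, s ≤ k}:
g(0) = mex{} = 0
g(1) = mex{} = 0
g(2) = mex{0} = 1
g(3) = mex{0} = 1
g(4) = mex{0,1} = 2
g(5) = mex{0,1} = 2
g(6) = mex{1,2} = 0
g(7) = mex{1,2} = 0
So g(7) = 0.
For stack B, compute g(0), g(1), … with moves {2, 7}:
g(0) = mex{} = 0
g(1) = mex{} = 0
g(2) = mex{0} = 1
g(3) = mex{0} = 1
g(4) = mex{1} = 0
g(5) = mex{1} = 0
g(6) = mex{0} = 1
g(7) = mex{0} = 1
g(8) = mex{0,1} = 2
So g(8) = 2.
Grundy values for stack C (subtraction set {2, 4, 5}):
k:     0  1  2  3  4  5  6  7
g(k):  0  0  1  1  2  2  3  0
So g(7) = 0.
Build the Grundy sequence for stack D with g(k) = mex{g(k−s) : s ∈ {6, 7}, s ≤ k}:
g(0) = mex{} = 0
g(1) = mex{} = 0
g(2) = mex{} = 0
g(3) = mex{} = 0
g(4) = mex{} = 0
g(5) = mex{} = 0
g(6) = mex{0} = 1
g(7) = mex{0} = 1
g(8) = mex{0} = 1
g(9) = mex{0} = 1
g(10) = mex{0} = 1
g(11) = mex{0} = 1
g(12) = mex{0,1} = 2
g(13) = mex{1} = 0
So g(13) = 0.
The value of a disjunctive sum is the nim-sum of the parts.
Combined value = 0 ⊕ 2 ⊕ 0 ⊕ 0 = 2.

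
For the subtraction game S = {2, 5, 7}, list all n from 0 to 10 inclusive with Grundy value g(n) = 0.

0, 1, 4, 10

Compute g(0), g(1), … for moves {2, 5, 7}:
k:     0  1  2  3  4  5  6  7  8  9 10
g(k):  0  0  1  1  0  2  1  3  2  2  0
The P-positions (g = 0) in 0..10 are 0, 1, 4, 10.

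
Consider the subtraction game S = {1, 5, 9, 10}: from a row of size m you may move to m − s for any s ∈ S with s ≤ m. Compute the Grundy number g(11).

3

Compute g(0), g(1), … for moves {1, 5, 9, 10}:
k:     0  1  2  3  4  5  6  7  8  9 10 11
g(k):  0  1  0  1  0  1  0  1  0  1  2  3
So g(11) = 3.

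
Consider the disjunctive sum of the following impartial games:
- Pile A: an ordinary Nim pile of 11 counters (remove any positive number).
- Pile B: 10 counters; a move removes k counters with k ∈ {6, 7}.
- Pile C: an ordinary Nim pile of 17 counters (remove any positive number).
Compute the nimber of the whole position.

27

Pile A is a plain Nim pile of size 11, so its Grundy value is 11.
Build the Grundy sequence for pile B with g(k) = mex{g(k−s) : s ∈ {6, 7}, s ≤ k}:
g(0) = mex{} = 0
g(1) = mex{} = 0
g(2) = mex{} = 0
g(3) = mex{} = 0
g(4) = mex{} = 0
g(5) = mex{} = 0
g(6) = mex{0} = 1
g(7) = mex{0} = 1
g(8) = mex{0} = 1
g(9) = mex{0} = 1
g(10) = mex{0} = 1
So g(10) = 1.
Pile C is a plain Nim pile of size 17, so its Grundy value is 17.
By the Sprague-Grundy theorem, the Grundy value of a sum of independent games is the XOR of the component values.
Combined value = 11 XOR 1 XOR 17 = 27.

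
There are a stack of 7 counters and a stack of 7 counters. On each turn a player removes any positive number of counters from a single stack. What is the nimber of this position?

0

Bitwise XOR of the heap sizes:
  111  (7)
  111  (7)
  ---
  000  (0)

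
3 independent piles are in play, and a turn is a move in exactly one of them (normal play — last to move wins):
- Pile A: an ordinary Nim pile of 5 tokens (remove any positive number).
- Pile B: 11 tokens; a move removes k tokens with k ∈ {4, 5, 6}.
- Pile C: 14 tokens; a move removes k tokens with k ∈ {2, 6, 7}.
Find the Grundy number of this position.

Pile A is a plain Nim pile of size 5, so its Grundy value is 5.
Grundy values for pile B (subtraction set {4, 5, 6}):
k:     0  1  2  3  4  5  6  7  8  9 10 11
g(k):  0  0  0  0  1  1  1  1  2  2  0  0
So g(11) = 0.
Grundy values for pile C (subtraction set {2, 6, 7}):
g(0) = mex{} = 0
g(1) = mex{} = 0
g(2) = mex{0} = 1
g(3) = mex{0} = 1
g(4) = mex{1} = 0
g(5) = mex{1} = 0
g(6) = mex{0} = 1
g(7) = mex{0} = 1
g(8) = mex{0,1} = 2
g(9) = mex{1} = 0
g(10) = mex{0,1,2} = 3
g(11) = mex{0} = 1
g(12) = mex{0,1,3} = 2
g(13) = mex{1} = 0
g(14) = mex{1,2} = 0
So g(14) = 0.
By the Sprague-Grundy theorem, the Grundy value of a sum of independent games is the XOR of the component values.
Combined value = 5 XOR 0 XOR 0 = 5.

5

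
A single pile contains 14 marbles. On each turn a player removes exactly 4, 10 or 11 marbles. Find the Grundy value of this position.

3

Grundy values for subtraction set {4, 10, 11}:
k:     0  1  2  3  4  5  6  7  8  9 10 11 12 13 14
g(k):  0  0  0  0  1  1  1  1  0  0  2  2  1  1  3
So g(14) = 3.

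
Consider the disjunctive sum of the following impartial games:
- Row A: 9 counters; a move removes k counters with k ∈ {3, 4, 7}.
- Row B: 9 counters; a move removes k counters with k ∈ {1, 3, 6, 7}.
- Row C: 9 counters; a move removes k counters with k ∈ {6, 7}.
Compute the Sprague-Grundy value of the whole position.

For row A, compute g(0), g(1), … with moves {3, 4, 7}:
k:     0  1  2  3  4  5  6  7  8  9
g(k):  0  0  0  1  1  1  2  2  2  3
So g(9) = 3.
For row B, compute g(0), g(1), … with moves {1, 3, 6, 7}:
k:     0  1  2  3  4  5  6  7  8  9
g(k):  0  1  0  1  0  1  2  3  2  3
So g(9) = 3.
Build the Grundy sequence for row C with g(k) = mex{g(k−s) : s ∈ {6, 7}, s ≤ k}:
k:     0  1  2  3  4  5  6  7  8  9
g(k):  0  0  0  0  0  0  1  1  1  1
So g(9) = 1.
By the Sprague-Grundy theorem, the Grundy value of a sum of independent games is the XOR of the component values.
Combined value = 3 XOR 3 XOR 1 = 1.

1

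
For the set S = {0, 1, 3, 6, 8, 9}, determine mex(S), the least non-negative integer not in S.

2

The values 0, 1 are all present; 2 is the first non-negative integer missing from the set.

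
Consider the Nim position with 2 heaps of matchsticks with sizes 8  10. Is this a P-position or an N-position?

N-position

Write each in binary and XOR column by column:
  1000  (8)
  1010  (10)
  ----
  0010  (2)
The nim-sum is 2 ≠ 0, so this is an N-position: the player to move can win.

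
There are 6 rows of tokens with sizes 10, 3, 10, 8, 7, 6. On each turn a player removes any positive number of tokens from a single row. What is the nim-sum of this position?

10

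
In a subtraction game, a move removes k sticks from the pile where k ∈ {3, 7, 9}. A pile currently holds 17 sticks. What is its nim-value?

Compute g(0), g(1), … for moves {3, 7, 9}:
k:     0  1  2  3  4  5  6  7  8  9 10 11 12 13 14 15 16 17
g(k):  0  0  0  1  1  1  0  2  2  1  3  3  0  2  0  1  0  1
So g(17) = 1.

1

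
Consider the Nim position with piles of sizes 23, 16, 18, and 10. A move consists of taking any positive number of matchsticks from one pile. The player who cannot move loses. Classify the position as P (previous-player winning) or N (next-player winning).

Write each in binary and XOR column by column:
  10111  (23)
  10000  (16)
  10010  (18)
  01010  (10)
  -----
  11111  (31)
The nim-sum is 31 ≠ 0, so this is an N-position: the player to move can win.

N-position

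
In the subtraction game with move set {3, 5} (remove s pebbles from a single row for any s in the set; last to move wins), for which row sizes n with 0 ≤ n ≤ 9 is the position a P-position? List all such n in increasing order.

0, 1, 2, 8, 9

Compute g(0), g(1), … for moves {3, 5}:
k:     0  1  2  3  4  5  6  7  8  9
g(k):  0  0  0  1  1  1  2  2  0  0
The P-positions (g = 0) in 0..9 are 0, 1, 2, 8, 9.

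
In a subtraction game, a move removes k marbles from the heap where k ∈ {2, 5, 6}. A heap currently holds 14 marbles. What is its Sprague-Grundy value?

Grundy values for subtraction set {2, 5, 6}:
k:     0  1  2  3  4  5  6  7  8  9 10 11 12 13 14
g(k):  0  0  1  1  0  2  1  3  0  2  1  0  0  1  1
So g(14) = 1.

1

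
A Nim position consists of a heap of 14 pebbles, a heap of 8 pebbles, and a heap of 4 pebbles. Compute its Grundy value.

2

Nim-sum: 14 XOR 8 XOR 4 = 2.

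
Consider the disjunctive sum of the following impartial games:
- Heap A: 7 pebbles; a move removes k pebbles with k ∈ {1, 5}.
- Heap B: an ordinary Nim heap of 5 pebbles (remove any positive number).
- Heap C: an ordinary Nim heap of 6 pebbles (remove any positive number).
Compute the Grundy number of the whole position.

2

For heap A, compute g(0), g(1), … with moves {1, 5}:
k:     0  1  2  3  4  5  6  7
g(k):  0  1  0  1  0  1  0  1
So g(7) = 1.
Heap B is a plain Nim heap of size 5, so its Grundy value is 5.
Heap C is a plain Nim heap of size 6, so its Grundy value is 6.
The value of a disjunctive sum is the nim-sum of the parts.
Combined value = 1 ⊕ 5 ⊕ 6 = 2.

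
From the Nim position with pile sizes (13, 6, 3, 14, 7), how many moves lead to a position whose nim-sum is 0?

Write each in binary and XOR column by column:
  1101  (13)
  0110  (6)
  0011  (3)
  1110  (14)
  0111  (7)
  ----
  0001  (1)
The overall nim-sum is X = 1. A pile of size p has a winning move iff p XOR X < p (reduce it to p XOR X).
  13: 13 XOR 1 = 12 < 13 — winning move (to 12).
  6: 6 XOR 1 = 7 ≥ 6 — no move.
  3: 3 XOR 1 = 2 < 3 — winning move (to 2).
  14: 14 XOR 1 = 15 ≥ 14 — no move.
  7: 7 XOR 1 = 6 < 7 — winning move (to 6).
That gives 3 winning moves.

3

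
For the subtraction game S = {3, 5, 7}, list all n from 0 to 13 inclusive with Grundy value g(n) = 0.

Build the Grundy sequence with g(k) = mex{g(k−s) : s ∈ {3, 5, 7}, s ≤ k}:
k:     0  1  2  3  4  5  6  7  8  9 10 11 12 13
g(k):  0  0  0  1  1  1  2  2  2  3  0  0  0  1
The P-positions (g = 0) in 0..13 are 0, 1, 2, 10, 11, 12.

0, 1, 2, 10, 11, 12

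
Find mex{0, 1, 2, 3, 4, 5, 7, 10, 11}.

6

The values 0, 1, 2, 3, 4, 5 are all present; 6 is the first non-negative integer missing from the set.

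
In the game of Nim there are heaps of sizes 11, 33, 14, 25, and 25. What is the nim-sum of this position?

36

In binary:
  001011  (11)
  100001  (33)
  001110  (14)
  011001  (25)
  011001  (25)
  ------
  100100  (36)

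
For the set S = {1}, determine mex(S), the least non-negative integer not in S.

0

0 is not in the set, so the mex is 0.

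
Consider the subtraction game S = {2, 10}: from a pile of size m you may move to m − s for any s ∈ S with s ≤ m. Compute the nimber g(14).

1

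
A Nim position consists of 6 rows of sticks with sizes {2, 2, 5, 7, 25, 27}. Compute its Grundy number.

0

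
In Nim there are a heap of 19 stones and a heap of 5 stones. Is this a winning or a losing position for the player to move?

Winning position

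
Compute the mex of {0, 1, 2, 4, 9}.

3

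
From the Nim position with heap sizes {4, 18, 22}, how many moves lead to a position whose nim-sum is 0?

Nim-sum: 4 ⊕ 18 ⊕ 22 = 0.
The nim-sum is already 0, so every move leaves a nonzero nim-sum — there are no winning moves.

0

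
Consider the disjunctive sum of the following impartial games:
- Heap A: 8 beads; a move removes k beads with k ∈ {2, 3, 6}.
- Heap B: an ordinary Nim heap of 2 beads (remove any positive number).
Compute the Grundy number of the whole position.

0

For heap A, compute g(0), g(1), … with moves {2, 3, 6}:
k:     0  1  2  3  4  5  6  7  8
g(k):  0  0  1  1  2  0  3  1  2
So g(8) = 2.
Heap B is a plain Nim heap of size 2, so its Grundy value is 2.
By the Sprague-Grundy theorem, the Grundy value of a sum of independent games is the XOR of the component values.
Combined value = 2 XOR 2 = 0.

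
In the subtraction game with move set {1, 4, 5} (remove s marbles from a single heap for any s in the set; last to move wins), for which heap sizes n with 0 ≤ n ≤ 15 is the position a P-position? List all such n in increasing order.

0, 2, 8, 10

Build the Grundy sequence with g(k) = mex{g(k−s) : s ∈ {1, 4, 5}, s ≤ k}:
k:     0  1  2  3  4  5  6  7  8  9 10 11 12 13 14 15
g(k):  0  1  0  1  2  3  2  3  0  1  0  1  2  3  2  3
The P-positions (g = 0) in 0..15 are 0, 2, 8, 10.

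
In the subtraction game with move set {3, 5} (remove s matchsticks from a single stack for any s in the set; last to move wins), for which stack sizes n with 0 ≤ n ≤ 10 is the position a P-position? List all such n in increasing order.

0, 1, 2, 8, 9, 10

Build the Grundy sequence with g(k) = mex{g(k−s) : s ∈ {3, 5}, s ≤ k}:
k:     0  1  2  3  4  5  6  7  8  9 10
g(k):  0  0  0  1  1  1  2  2  0  0  0
The P-positions (g = 0) in 0..10 are 0, 1, 2, 8, 9, 10.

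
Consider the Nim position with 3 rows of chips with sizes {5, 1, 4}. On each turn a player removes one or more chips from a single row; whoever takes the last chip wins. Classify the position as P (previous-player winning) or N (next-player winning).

Nim-sum: 5 XOR 1 XOR 4 = 0.
The nim-sum is 0, so this is a P-position: the player to move is in a losing position under optimal play.

P-position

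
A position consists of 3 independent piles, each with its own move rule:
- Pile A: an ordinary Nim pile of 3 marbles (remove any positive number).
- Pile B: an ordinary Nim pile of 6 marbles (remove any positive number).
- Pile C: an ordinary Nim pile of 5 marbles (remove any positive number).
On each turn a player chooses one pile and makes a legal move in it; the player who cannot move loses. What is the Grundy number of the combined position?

Pile A is a plain Nim pile of size 3, so its Grundy value is 3.
Pile B is a plain Nim pile of size 6, so its Grundy value is 6.
Pile C is a plain Nim pile of size 5, so its Grundy value is 5.
The value of a disjunctive sum is the nim-sum of the parts.
Combined value = 3 XOR 6 XOR 5 = 0.

0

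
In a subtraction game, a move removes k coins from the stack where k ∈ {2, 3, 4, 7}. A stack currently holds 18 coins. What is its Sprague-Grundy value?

Build the Grundy sequence with g(k) = mex{g(k−s) : s ∈ {2, 3, 4, 7}, s ≤ k}:
k:     0  1  2  3  4  5  6  7  8  9 10 11 12 13 14 15 16 17 18
g(k):  0  0  1  1  2  2  0  3  1  4  2  0  0  1  1  2  2  0  3
So g(18) = 3.

3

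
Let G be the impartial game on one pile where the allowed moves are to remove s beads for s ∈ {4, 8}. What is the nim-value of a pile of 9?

Compute g(0), g(1), … for moves {4, 8}:
k:     0  1  2  3  4  5  6  7  8  9
g(k):  0  0  0  0  1  1  1  1  2  2
So g(9) = 2.

2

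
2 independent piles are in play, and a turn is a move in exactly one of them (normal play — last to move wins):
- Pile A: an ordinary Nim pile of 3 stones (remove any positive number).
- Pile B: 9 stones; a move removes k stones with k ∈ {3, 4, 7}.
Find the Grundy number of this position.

Pile A is a plain Nim pile of size 3, so its Grundy value is 3.
Build the Grundy sequence for pile B with g(k) = mex{g(k−s) : s ∈ {3, 4, 7}, s ≤ k}:
g(0) = mex{} = 0
g(1) = mex{} = 0
g(2) = mex{} = 0
g(3) = mex{0} = 1
g(4) = mex{0} = 1
g(5) = mex{0} = 1
g(6) = mex{0,1} = 2
g(7) = mex{0,1} = 2
g(8) = mex{0,1} = 2
g(9) = mex{0,1,2} = 3
So g(9) = 3.
By the Sprague-Grundy theorem, the Grundy value of a sum of independent games is the XOR of the component values.
Combined value = 3 XOR 3 = 0.

0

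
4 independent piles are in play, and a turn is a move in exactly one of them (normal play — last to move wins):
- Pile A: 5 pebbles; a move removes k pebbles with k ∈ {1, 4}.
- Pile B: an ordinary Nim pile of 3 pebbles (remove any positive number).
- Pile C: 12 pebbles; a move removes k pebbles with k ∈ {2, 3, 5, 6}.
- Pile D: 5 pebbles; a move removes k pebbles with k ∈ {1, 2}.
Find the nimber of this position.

3

Build the Grundy sequence for pile A with g(k) = mex{g(k−s) : s ∈ {1, 4}, s ≤ k}:
g(0) = mex{} = 0
g(1) = mex{0} = 1
g(2) = mex{1} = 0
g(3) = mex{0} = 1
g(4) = mex{0,1} = 2
g(5) = mex{1,2} = 0
So g(5) = 0.
Pile B is a plain Nim pile of size 3, so its Grundy value is 3.
For pile C, compute g(0), g(1), … with moves {2, 3, 5, 6}:
g(0) = mex{} = 0
g(1) = mex{} = 0
g(2) = mex{0} = 1
g(3) = mex{0} = 1
g(4) = mex{0,1} = 2
g(5) = mex{0,1} = 2
g(6) = mex{0,1,2} = 3
g(7) = mex{0,1,2} = 3
g(8) = mex{1,2,3} = 0
g(9) = mex{1,2,3} = 0
g(10) = mex{0,2,3} = 1
g(11) = mex{0,2,3} = 1
g(12) = mex{0,1,3} = 2
So g(12) = 2.
Grundy values for pile D (subtraction set {1, 2}):
k:     0  1  2  3  4  5
g(k):  0  1  2  0  1  2
So g(5) = 2.
The value of a disjunctive sum is the nim-sum of the parts.
Combined value = 0 XOR 3 XOR 2 XOR 2 = 3.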